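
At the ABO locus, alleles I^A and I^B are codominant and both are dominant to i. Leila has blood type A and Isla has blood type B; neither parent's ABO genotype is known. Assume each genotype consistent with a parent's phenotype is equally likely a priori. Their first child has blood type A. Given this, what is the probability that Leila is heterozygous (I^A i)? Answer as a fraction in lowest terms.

1/3

Possible genotypes: Leila ∈ {I^A I^A, I^A i}; Isla ∈ {I^B I^B, I^B i}.
Weight each parental genotype pair by prior × P(type-A child):
  I^A I^A × I^B i: posterior weight 2/3.
  I^A i × I^B i: posterior weight 1/3.
Sum the posterior weight over pairs where Leila is I^A i: 1/3.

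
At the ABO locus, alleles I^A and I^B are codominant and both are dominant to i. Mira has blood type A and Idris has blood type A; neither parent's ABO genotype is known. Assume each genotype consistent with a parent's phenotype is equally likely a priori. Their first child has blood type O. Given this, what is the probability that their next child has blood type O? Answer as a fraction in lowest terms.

1/4

Possible genotypes: Mira ∈ {I^A I^A, I^A i}; Idris ∈ {I^A I^A, I^A i}.
Weight each parental genotype pair by prior × P(type-O child):
  I^A i × I^A i: posterior weight 1; P(next child type O) = 1/4.
Weighted sum = 1/4.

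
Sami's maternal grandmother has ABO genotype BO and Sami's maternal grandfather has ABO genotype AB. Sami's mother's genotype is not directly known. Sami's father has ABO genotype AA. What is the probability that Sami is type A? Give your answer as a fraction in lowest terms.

Sami's mother's ABO genotype from BO × AB: 1/4 AB, 1/4 AO, 1/4 BB, 1/4 BO.
Crossing each possibility with the father AA and summing P(type A): 1/4·1/2 + 1/4·1 + 1/4·0 + 1/4·1/2 = 1/2.

1/2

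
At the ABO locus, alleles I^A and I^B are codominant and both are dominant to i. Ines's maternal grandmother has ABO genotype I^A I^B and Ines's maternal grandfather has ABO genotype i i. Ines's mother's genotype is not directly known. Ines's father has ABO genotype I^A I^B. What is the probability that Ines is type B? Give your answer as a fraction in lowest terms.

Ines's mother's ABO genotype from I^A I^B × i i: 1/2 I^A i, 1/2 I^B i.
Crossing each possibility with the father I^A I^B and summing P(type B): 1/2·1/4 + 1/2·1/2 = 3/8.

3/8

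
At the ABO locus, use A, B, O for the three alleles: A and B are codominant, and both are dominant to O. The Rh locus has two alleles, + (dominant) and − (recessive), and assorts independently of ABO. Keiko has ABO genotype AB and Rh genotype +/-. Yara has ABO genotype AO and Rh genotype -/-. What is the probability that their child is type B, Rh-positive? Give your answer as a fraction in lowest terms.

1/8

ABO cross AB × AO → offspring phenotypes: 1/2 A, 1/4 B, 1/4 AB.
Rh cross +/- × -/- → 1/2 Rh+, 1/2 Rh-.
Independent loci: P(type B, Rh-positive) = 1/4 × 1/2 = 1/8.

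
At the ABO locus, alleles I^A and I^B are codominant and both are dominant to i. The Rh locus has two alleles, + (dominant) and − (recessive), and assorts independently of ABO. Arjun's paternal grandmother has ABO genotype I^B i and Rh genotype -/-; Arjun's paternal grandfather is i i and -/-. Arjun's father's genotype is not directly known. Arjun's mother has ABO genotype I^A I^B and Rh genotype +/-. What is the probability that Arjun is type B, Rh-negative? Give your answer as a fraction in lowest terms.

Arjun's father's ABO genotype from I^B i × i i: 1/2 I^B i, 1/2 i i.
Crossing each possibility with the mother I^A I^B and summing P(type B): 1/2·1/2 + 1/2·1/2 = 1/2.
Similarly for Rh via the father's Rh distribution: P(Rh-) = 1/2.
Independent loci: 1/2 × 1/2 = 1/4.

1/4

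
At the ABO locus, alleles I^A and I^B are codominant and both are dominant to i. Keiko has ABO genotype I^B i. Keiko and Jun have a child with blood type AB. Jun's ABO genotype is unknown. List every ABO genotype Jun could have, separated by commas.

I^A I^A, I^A I^B, I^A i

For each candidate genotype of Jun, check whether crossing it with I^B i can produce every observed child phenotype.
  I^A I^A → possible child types {A, AB} ✓
  I^A I^B → possible child types {A, B, AB} ✓
  I^A i → possible child types {O, A, B, AB} ✓
  I^B I^B → possible child types {B} ✗
  I^B i → possible child types {O, B} ✗
  i i → possible child types {O, B} ✗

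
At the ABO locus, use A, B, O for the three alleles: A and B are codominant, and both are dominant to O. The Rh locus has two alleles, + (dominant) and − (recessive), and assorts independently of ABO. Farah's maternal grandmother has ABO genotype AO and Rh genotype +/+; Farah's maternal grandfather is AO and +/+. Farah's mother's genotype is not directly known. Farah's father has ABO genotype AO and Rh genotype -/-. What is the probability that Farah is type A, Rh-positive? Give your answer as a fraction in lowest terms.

Farah's mother's ABO genotype from AO × AO: 1/4 AA, 1/2 AO, 1/4 OO.
Crossing each possibility with the father AO and summing P(type A): 1/4·1 + 1/2·3/4 + 1/4·1/2 = 3/4.
Similarly for Rh via the mother's Rh distribution: P(Rh+) = 1.
Independent loci: 3/4 × 1 = 3/4.

3/4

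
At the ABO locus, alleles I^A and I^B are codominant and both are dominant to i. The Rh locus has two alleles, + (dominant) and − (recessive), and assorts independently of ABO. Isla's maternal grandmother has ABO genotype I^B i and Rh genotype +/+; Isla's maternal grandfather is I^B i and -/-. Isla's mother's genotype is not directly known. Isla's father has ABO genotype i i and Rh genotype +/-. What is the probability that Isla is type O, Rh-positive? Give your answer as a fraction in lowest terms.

Isla's mother's ABO genotype from I^B i × I^B i: 1/4 I^B I^B, 1/2 I^B i, 1/4 i i.
Crossing each possibility with the father i i and summing P(type O): 1/4·0 + 1/2·1/2 + 1/4·1 = 1/2.
Similarly for Rh via the mother's Rh distribution: P(Rh+) = 3/4.
Independent loci: 1/2 × 3/4 = 3/8.

3/8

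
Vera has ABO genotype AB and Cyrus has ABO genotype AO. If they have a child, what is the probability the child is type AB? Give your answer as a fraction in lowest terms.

ABO cross AB × AO → offspring phenotypes: 1/2 A, 1/4 B, 1/4 AB.
So P(type AB) = 1/4.

1/4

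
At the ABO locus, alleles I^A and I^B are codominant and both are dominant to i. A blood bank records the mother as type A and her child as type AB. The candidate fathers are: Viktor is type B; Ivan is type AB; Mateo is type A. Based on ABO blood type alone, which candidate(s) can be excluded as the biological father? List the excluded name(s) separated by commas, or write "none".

Mateo

A candidate is excluded only if no genotype consistent with his phenotype could produce a type AB child with a type A mother.
Mateo (type A): no genotype consistent with that phenotype can produce a type-AB child with a type-A mother.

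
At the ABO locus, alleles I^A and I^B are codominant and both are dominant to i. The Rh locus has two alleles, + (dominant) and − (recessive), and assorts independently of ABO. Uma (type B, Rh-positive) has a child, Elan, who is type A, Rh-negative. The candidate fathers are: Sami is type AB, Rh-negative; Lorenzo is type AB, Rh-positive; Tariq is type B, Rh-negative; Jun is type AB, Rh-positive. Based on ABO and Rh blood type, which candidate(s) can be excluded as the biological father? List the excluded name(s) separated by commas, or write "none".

Tariq

A candidate is excluded only if no genotype consistent with his phenotype could produce a type A, Rh-negative child with a type B, Rh-positive mother.
Tariq (type B, Rh-): no genotype consistent with that phenotype can produce a type-A Rh- child with a type-B mother.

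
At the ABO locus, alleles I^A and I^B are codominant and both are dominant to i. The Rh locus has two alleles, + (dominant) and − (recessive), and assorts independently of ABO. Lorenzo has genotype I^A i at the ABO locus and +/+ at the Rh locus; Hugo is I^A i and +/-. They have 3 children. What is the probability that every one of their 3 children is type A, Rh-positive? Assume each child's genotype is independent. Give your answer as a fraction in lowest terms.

ABO cross I^A i × I^A i → 1/4 O, 3/4 A.
Rh cross +/+ × +/- → 1 Rh+; so P(type A, Rh-positive) = 3/4 × 1 = 3/4 per child.
All 3 independent: (3/4)^3 = 27/64.

27/64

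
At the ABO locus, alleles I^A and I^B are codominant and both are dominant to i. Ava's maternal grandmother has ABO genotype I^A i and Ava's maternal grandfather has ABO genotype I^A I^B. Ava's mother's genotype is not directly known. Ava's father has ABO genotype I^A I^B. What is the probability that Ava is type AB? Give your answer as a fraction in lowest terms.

Ava's mother's ABO genotype from I^A i × I^A I^B: 1/4 I^A I^A, 1/4 I^A I^B, 1/4 I^A i, 1/4 I^B i.
Crossing each possibility with the father I^A I^B and summing P(type AB): 1/4·1/2 + 1/4·1/2 + 1/4·1/4 + 1/4·1/4 = 3/8.

3/8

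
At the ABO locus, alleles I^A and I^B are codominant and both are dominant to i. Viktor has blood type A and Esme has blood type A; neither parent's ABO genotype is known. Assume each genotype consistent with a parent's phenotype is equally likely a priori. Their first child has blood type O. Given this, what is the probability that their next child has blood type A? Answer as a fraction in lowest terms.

Possible genotypes: Viktor ∈ {I^A I^A, I^A i}; Esme ∈ {I^A I^A, I^A i}.
Weight each parental genotype pair by prior × P(type-O child):
  I^A i × I^A i: posterior weight 1; P(next child type A) = 3/4.
Weighted sum = 3/4.

3/4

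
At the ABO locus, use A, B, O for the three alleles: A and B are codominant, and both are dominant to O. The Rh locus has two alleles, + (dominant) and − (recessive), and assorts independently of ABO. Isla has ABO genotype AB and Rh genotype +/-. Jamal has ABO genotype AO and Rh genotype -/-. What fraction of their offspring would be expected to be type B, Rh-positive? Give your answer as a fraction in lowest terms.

1/8

ABO cross AB × AO → offspring phenotypes: 1/2 A, 1/4 B, 1/4 AB.
Rh cross +/- × -/- → 1/2 Rh+, 1/2 Rh-.
Independent loci: P(type B, Rh-positive) = 1/4 × 1/2 = 1/8.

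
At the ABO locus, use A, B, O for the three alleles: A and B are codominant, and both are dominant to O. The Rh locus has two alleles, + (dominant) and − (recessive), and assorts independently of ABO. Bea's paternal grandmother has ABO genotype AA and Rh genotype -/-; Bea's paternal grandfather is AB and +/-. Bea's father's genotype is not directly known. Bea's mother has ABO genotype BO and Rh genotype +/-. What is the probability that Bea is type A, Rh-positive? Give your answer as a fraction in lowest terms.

15/64

Bea's father's ABO genotype from AA × AB: 1/2 AA, 1/2 AB.
Crossing each possibility with the mother BO and summing P(type A): 1/2·1/2 + 1/2·1/4 = 3/8.
Similarly for Rh via the father's Rh distribution: P(Rh+) = 5/8.
Independent loci: 3/8 × 5/8 = 15/64.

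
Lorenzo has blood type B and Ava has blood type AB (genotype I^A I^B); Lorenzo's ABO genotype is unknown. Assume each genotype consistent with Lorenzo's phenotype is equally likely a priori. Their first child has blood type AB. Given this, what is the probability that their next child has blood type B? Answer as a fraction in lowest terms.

1/2

Possible genotypes: Lorenzo ∈ {I^B I^B, I^B i}; Ava ∈ {I^A I^B}.
Weight each parental genotype pair by prior × P(type-AB child):
  I^B I^B × I^A I^B: posterior weight 2/3; P(next child type B) = 1/2.
  I^B i × I^A I^B: posterior weight 1/3; P(next child type B) = 1/2.
Weighted sum = 1/2.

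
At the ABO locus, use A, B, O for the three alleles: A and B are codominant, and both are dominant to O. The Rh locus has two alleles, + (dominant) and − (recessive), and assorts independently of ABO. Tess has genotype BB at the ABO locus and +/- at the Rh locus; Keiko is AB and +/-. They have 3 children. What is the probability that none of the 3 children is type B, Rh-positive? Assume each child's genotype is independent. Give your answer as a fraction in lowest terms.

125/512

ABO cross BB × AB → 1/2 B, 1/2 AB.
Rh cross +/- × +/- → 3/4 Rh+, 1/4 Rh-; so P(type B, Rh-positive) = 1/2 × 3/4 = 3/8 per child.
P(not type B, Rh-positive) = 5/8 for one child; (5/8)^3 = 125/512.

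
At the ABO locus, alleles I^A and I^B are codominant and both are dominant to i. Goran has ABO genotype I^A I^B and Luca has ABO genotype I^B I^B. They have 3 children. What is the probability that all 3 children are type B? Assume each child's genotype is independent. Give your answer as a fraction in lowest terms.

1/8

ABO cross I^A I^B × I^B I^B → 1/2 B, 1/2 AB.
So P(type B) = 1/2 per child.
All 3 independent: (1/2)^3 = 1/8.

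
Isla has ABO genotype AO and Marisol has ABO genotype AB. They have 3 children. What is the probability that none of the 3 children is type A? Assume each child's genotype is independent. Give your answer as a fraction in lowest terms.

ABO cross AO × AB → 1/2 A, 1/4 B, 1/4 AB.
So P(type A) = 1/2 per child.
P(not type A) = 1/2 for one child; (1/2)^3 = 1/8.

1/8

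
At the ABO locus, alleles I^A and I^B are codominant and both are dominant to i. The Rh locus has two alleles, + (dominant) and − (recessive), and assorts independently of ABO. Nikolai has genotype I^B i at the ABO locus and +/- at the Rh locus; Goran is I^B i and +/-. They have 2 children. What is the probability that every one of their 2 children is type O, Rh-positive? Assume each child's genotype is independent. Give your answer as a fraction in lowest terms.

ABO cross I^B i × I^B i → 1/4 O, 3/4 B.
Rh cross +/- × +/- → 3/4 Rh+, 1/4 Rh-; so P(type O, Rh-positive) = 1/4 × 3/4 = 3/16 per child.
All 2 independent: (3/16)^2 = 9/256.

9/256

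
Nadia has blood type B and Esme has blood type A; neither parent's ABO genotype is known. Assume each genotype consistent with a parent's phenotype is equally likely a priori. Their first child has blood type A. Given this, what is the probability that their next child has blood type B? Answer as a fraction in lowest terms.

1/12

Possible genotypes: Nadia ∈ {I^B I^B, I^B i}; Esme ∈ {I^A I^A, I^A i}.
Weight each parental genotype pair by prior × P(type-A child):
  I^B i × I^A I^A: posterior weight 2/3; P(next child type B) = 0.
  I^B i × I^A i: posterior weight 1/3; P(next child type B) = 1/4.
Weighted sum = 1/12.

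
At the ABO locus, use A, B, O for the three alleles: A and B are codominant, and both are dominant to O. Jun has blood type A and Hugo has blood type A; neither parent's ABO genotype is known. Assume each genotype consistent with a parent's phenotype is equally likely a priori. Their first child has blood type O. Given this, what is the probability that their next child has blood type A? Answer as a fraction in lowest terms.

3/4

Possible genotypes: Jun ∈ {AA, AO}; Hugo ∈ {AA, AO}.
Weight each parental genotype pair by prior × P(type-O child):
  AO × AO: posterior weight 1; P(next child type A) = 3/4.
Weighted sum = 3/4.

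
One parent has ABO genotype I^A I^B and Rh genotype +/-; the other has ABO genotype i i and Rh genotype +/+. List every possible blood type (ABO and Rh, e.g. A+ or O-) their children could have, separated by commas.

Gametes from I^A I^B × i i give offspring ABO genotypes I^A i, I^B i, i.e. phenotypes A, B.
Rh cross +/- × +/+ → phenotypes Rh+.
Combining independently: A+, B+.

A+, B+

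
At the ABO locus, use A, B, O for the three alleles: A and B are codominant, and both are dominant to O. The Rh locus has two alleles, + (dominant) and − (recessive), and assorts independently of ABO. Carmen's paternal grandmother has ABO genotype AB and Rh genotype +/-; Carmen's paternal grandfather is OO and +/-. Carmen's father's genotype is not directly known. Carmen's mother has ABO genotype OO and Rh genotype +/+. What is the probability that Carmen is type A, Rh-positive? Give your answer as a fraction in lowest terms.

1/4

Carmen's father's ABO genotype from AB × OO: 1/2 AO, 1/2 BO.
Crossing each possibility with the mother OO and summing P(type A): 1/2·1/2 + 1/2·0 = 1/4.
Similarly for Rh via the father's Rh distribution: P(Rh+) = 1.
Independent loci: 1/4 × 1 = 1/4.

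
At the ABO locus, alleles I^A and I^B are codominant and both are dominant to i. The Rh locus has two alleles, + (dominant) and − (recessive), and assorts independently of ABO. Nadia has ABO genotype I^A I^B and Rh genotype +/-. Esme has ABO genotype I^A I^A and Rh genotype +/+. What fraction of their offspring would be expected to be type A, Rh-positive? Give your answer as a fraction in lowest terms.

ABO cross I^A I^B × I^A I^A → offspring phenotypes: 1/2 A, 1/2 AB.
Rh cross +/- × +/+ → 1 Rh+.
Independent loci: P(type A, Rh-positive) = 1/2 × 1 = 1/2.

1/2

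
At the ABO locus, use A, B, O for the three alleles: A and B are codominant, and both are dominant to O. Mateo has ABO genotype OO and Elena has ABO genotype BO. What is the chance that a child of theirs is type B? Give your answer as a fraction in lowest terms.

ABO cross OO × BO → offspring phenotypes: 1/2 O, 1/2 B.
So P(type B) = 1/2.

1/2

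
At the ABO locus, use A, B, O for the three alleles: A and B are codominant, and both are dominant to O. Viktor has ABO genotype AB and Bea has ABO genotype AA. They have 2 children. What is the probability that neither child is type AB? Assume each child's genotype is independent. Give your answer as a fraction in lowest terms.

ABO cross AB × AA → 1/2 A, 1/2 AB.
So P(type AB) = 1/2 per child.
P(not type AB) = 1/2 for one child; (1/2)^2 = 1/4.

1/4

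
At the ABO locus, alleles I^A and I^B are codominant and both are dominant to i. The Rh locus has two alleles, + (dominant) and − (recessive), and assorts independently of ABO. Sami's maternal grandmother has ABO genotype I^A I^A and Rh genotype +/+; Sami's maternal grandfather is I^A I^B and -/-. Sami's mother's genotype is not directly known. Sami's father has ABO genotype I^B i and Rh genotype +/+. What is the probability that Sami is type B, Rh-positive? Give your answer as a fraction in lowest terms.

Sami's mother's ABO genotype from I^A I^A × I^A I^B: 1/2 I^A I^A, 1/2 I^A I^B.
Crossing each possibility with the father I^B i and summing P(type B): 1/2·0 + 1/2·1/2 = 1/4.
Similarly for Rh via the mother's Rh distribution: P(Rh+) = 1.
Independent loci: 1/4 × 1 = 1/4.

1/4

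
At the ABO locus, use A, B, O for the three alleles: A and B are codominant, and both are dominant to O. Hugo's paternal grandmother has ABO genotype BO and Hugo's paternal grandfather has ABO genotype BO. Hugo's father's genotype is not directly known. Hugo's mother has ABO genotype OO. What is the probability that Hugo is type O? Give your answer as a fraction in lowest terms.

Hugo's father's ABO genotype from BO × BO: 1/4 BB, 1/2 BO, 1/4 OO.
Crossing each possibility with the mother OO and summing P(type O): 1/4·0 + 1/2·1/2 + 1/4·1 = 1/2.

1/2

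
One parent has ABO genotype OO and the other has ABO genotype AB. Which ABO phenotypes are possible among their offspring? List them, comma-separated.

Gametes from OO × AB give offspring ABO genotypes AO, BO, i.e. phenotypes A, B.

A, B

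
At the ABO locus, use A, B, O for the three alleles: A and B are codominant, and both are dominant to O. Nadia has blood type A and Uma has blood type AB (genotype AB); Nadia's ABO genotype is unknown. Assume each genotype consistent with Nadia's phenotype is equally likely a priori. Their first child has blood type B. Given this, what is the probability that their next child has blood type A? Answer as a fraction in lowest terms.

Possible genotypes: Nadia ∈ {AA, AO}; Uma ∈ {AB}.
Weight each parental genotype pair by prior × P(type-B child):
  AO × AB: posterior weight 1; P(next child type A) = 1/2.
Weighted sum = 1/2.

1/2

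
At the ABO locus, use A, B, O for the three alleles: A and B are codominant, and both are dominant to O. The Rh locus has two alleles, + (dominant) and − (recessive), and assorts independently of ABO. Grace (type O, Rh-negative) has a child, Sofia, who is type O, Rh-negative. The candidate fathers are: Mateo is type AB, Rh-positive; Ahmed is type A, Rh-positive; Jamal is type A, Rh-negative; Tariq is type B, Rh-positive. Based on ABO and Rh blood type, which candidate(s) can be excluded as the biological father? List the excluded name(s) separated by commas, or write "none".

A candidate is excluded only if no genotype consistent with his phenotype could produce a type O, Rh-negative child with a type O, Rh-negative mother.
Mateo (type AB, Rh+): no genotype consistent with that phenotype can produce a type-O Rh- child with a type-O mother.

Mateo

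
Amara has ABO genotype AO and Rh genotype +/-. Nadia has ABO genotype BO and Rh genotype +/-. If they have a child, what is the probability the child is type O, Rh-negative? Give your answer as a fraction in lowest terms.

1/16

ABO cross AO × BO → offspring phenotypes: 1/4 O, 1/4 A, 1/4 B, 1/4 AB.
Rh cross +/- × +/- → 3/4 Rh+, 1/4 Rh-.
Independent loci: P(type O, Rh-negative) = 1/4 × 1/4 = 1/16.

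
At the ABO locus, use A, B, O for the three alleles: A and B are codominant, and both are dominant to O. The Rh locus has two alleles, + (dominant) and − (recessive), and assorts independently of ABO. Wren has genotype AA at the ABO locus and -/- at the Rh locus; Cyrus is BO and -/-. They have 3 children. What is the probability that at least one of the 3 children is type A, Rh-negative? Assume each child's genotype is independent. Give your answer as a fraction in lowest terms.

ABO cross AA × BO → 1/2 A, 1/2 AB.
Rh cross -/- × -/- → 1 Rh-; so P(type A, Rh-negative) = 1/2 × 1 = 1/2 per child.
P(none) = (1/2)^3 = 1/8; P(at least one) = 1 − 1/8 = 7/8.

7/8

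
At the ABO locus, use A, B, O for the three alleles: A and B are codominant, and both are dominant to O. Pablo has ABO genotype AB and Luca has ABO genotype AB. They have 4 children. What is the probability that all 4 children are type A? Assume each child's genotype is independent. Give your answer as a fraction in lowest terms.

1/256

ABO cross AB × AB → 1/4 A, 1/4 B, 1/2 AB.
So P(type A) = 1/4 per child.
All 4 independent: (1/4)^4 = 1/256.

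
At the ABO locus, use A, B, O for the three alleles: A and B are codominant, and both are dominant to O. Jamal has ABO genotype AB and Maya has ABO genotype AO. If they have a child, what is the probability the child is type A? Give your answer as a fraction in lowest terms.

ABO cross AB × AO → offspring phenotypes: 1/2 A, 1/4 B, 1/4 AB.
So P(type A) = 1/2.

1/2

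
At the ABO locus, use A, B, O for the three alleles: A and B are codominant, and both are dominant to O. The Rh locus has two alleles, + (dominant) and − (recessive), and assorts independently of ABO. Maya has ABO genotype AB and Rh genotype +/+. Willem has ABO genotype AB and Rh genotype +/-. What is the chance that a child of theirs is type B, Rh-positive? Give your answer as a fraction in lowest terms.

1/4

ABO cross AB × AB → offspring phenotypes: 1/4 A, 1/4 B, 1/2 AB.
Rh cross +/+ × +/- → 1 Rh+.
Independent loci: P(type B, Rh-positive) = 1/4 × 1 = 1/4.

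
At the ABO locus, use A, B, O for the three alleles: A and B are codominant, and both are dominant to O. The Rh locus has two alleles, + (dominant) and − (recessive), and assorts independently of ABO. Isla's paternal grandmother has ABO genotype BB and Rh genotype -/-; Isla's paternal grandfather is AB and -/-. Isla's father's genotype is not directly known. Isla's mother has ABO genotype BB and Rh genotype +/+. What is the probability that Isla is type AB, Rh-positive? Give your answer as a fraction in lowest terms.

Isla's father's ABO genotype from BB × AB: 1/2 AB, 1/2 BB.
Crossing each possibility with the mother BB and summing P(type AB): 1/2·1/2 + 1/2·0 = 1/4.
Similarly for Rh via the father's Rh distribution: P(Rh+) = 1.
Independent loci: 1/4 × 1 = 1/4.

1/4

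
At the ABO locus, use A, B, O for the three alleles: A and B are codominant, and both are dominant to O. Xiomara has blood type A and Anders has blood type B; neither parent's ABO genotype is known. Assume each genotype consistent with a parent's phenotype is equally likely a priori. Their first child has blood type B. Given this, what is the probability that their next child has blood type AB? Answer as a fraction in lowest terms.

5/12

Possible genotypes: Xiomara ∈ {AA, AO}; Anders ∈ {BB, BO}.
Weight each parental genotype pair by prior × P(type-B child):
  AO × BB: posterior weight 2/3; P(next child type AB) = 1/2.
  AO × BO: posterior weight 1/3; P(next child type AB) = 1/4.
Weighted sum = 5/12.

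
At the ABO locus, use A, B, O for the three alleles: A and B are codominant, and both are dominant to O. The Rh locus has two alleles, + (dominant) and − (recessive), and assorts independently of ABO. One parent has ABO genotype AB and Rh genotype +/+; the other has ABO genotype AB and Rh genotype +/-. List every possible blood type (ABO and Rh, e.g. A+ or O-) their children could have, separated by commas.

Gametes from AB × AB give offspring ABO genotypes AA, AB, BB, i.e. phenotypes A, B, AB.
Rh cross +/+ × +/- → phenotypes Rh+.
Combining independently: A+, B+, AB+.

A+, B+, AB+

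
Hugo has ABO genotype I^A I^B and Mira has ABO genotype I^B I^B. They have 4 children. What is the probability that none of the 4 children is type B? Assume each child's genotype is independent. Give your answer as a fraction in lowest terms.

1/16

ABO cross I^A I^B × I^B I^B → 1/2 B, 1/2 AB.
So P(type B) = 1/2 per child.
P(not type B) = 1/2 for one child; (1/2)^4 = 1/16.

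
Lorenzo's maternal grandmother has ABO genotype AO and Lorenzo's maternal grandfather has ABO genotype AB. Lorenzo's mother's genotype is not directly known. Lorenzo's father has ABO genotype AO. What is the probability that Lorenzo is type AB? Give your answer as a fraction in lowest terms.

Lorenzo's mother's ABO genotype from AO × AB: 1/4 AA, 1/4 AB, 1/4 AO, 1/4 BO.
Crossing each possibility with the father AO and summing P(type AB): 1/4·0 + 1/4·1/4 + 1/4·0 + 1/4·1/4 = 1/8.

1/8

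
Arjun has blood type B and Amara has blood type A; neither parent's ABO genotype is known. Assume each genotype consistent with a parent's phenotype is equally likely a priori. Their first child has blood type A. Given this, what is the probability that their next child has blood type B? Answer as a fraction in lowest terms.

1/12

Possible genotypes: Arjun ∈ {I^B I^B, I^B i}; Amara ∈ {I^A I^A, I^A i}.
Weight each parental genotype pair by prior × P(type-A child):
  I^B i × I^A I^A: posterior weight 2/3; P(next child type B) = 0.
  I^B i × I^A i: posterior weight 1/3; P(next child type B) = 1/4.
Weighted sum = 1/12.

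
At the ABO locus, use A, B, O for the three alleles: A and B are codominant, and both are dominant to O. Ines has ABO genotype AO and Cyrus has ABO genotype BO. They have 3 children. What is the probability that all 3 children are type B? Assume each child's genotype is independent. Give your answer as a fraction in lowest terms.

ABO cross AO × BO → 1/4 O, 1/4 A, 1/4 B, 1/4 AB.
So P(type B) = 1/4 per child.
All 3 independent: (1/4)^3 = 1/64.

1/64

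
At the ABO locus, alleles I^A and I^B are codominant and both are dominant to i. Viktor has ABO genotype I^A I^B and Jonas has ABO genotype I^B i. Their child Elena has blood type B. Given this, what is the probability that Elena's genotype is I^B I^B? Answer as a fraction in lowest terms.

Cross I^A I^B × I^B i → 1/4 I^A I^B, 1/4 I^A i, 1/4 I^B I^B, 1/4 I^B i.
Type-B genotypes among offspring: I^B I^B (1/4), I^B i (1/4); total 1/2.
P(I^B I^B | type B) = (1/4) / (1/2) = 1/2.

1/2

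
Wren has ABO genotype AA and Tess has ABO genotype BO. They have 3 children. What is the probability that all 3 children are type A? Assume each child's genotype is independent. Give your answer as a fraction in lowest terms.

ABO cross AA × BO → 1/2 A, 1/2 AB.
So P(type A) = 1/2 per child.
All 3 independent: (1/2)^3 = 1/8.

1/8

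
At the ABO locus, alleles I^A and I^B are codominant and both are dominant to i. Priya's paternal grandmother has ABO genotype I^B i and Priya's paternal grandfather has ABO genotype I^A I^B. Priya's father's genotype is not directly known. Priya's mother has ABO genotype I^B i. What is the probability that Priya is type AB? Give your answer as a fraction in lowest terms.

1/8

Priya's father's ABO genotype from I^B i × I^A I^B: 1/4 I^A I^B, 1/4 I^A i, 1/4 I^B I^B, 1/4 I^B i.
Crossing each possibility with the mother I^B i and summing P(type AB): 1/4·1/4 + 1/4·1/4 + 1/4·0 + 1/4·0 = 1/8.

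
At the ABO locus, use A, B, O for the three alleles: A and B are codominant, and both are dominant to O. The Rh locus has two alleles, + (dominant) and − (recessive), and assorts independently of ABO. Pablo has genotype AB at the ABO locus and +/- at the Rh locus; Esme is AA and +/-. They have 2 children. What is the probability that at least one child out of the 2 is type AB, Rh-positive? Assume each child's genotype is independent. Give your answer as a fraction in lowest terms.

39/64

ABO cross AB × AA → 1/2 A, 1/2 AB.
Rh cross +/- × +/- → 3/4 Rh+, 1/4 Rh-; so P(type AB, Rh-positive) = 1/2 × 3/4 = 3/8 per child.
P(none) = (5/8)^2 = 25/64; P(at least one) = 1 − 25/64 = 39/64.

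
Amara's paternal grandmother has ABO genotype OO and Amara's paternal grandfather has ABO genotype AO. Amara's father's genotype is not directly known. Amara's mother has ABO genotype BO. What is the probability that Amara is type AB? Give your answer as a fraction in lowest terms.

Amara's father's ABO genotype from OO × AO: 1/2 AO, 1/2 OO.
Crossing each possibility with the mother BO and summing P(type AB): 1/2·1/4 + 1/2·0 = 1/8.

1/8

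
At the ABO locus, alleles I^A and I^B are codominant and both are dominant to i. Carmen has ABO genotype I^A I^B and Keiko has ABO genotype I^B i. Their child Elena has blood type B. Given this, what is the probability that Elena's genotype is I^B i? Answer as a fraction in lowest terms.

1/2

Cross I^A I^B × I^B i → 1/4 I^A I^B, 1/4 I^A i, 1/4 I^B I^B, 1/4 I^B i.
Type-B genotypes among offspring: I^B I^B (1/4), I^B i (1/4); total 1/2.
P(I^B i | type B) = (1/4) / (1/2) = 1/2.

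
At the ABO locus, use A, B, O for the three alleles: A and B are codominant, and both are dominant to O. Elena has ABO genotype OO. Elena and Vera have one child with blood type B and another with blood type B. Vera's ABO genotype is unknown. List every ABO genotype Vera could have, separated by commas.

For each candidate genotype of Vera, check whether crossing it with OO can produce every observed child phenotype.
  AA → possible child types {A} ✗
  AB → possible child types {A, B} ✓
  AO → possible child types {O, A} ✗
  BB → possible child types {B} ✓
  BO → possible child types {O, B} ✓
  OO → possible child types {O} ✗

AB, BB, BO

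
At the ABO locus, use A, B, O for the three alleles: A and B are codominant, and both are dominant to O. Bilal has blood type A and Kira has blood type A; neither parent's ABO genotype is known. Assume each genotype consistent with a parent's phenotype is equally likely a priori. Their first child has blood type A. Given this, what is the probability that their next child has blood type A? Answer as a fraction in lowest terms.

Possible genotypes: Bilal ∈ {AA, AO}; Kira ∈ {AA, AO}.
Weight each parental genotype pair by prior × P(type-A child):
  AA × AA: posterior weight 4/15; P(next child type A) = 1.
  AA × AO: posterior weight 4/15; P(next child type A) = 1.
  AO × AA: posterior weight 4/15; P(next child type A) = 1.
  AO × AO: posterior weight 1/5; P(next child type A) = 3/4.
Weighted sum = 19/20.

19/20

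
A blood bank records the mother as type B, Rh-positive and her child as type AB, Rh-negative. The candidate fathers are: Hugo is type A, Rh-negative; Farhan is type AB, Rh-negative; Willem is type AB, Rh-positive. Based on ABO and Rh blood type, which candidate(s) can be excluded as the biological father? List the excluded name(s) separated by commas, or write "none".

none

A candidate is excluded only if no genotype consistent with his phenotype could produce a type AB, Rh-negative child with a type B, Rh-positive mother.
Every candidate has at least one consistent genotype combination, so none can be excluded.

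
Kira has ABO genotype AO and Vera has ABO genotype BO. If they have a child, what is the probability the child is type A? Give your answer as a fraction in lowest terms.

ABO cross AO × BO → offspring phenotypes: 1/4 O, 1/4 A, 1/4 B, 1/4 AB.
So P(type A) = 1/4.

1/4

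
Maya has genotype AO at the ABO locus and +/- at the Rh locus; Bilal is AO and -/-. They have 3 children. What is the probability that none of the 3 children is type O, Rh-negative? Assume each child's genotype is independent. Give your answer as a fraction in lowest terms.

343/512

ABO cross AO × AO → 1/4 O, 3/4 A.
Rh cross +/- × -/- → 1/2 Rh+, 1/2 Rh-; so P(type O, Rh-negative) = 1/4 × 1/2 = 1/8 per child.
P(not type O, Rh-negative) = 7/8 for one child; (7/8)^3 = 343/512.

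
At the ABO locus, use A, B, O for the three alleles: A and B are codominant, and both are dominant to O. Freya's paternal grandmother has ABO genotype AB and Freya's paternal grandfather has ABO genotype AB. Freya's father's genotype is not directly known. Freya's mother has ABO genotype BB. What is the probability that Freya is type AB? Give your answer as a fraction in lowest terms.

1/2

Freya's father's ABO genotype from AB × AB: 1/4 AA, 1/2 AB, 1/4 BB.
Crossing each possibility with the mother BB and summing P(type AB): 1/4·1 + 1/2·1/2 + 1/4·0 = 1/2.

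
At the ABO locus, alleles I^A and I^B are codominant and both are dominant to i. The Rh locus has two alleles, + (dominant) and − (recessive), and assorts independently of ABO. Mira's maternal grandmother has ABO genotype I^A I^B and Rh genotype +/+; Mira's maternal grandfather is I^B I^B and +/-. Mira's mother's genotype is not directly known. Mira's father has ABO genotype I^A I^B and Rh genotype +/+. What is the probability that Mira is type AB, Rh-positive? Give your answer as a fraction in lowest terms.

Mira's mother's ABO genotype from I^A I^B × I^B I^B: 1/2 I^A I^B, 1/2 I^B I^B.
Crossing each possibility with the father I^A I^B and summing P(type AB): 1/2·1/2 + 1/2·1/2 = 1/2.
Similarly for Rh via the mother's Rh distribution: P(Rh+) = 1.
Independent loci: 1/2 × 1 = 1/2.

1/2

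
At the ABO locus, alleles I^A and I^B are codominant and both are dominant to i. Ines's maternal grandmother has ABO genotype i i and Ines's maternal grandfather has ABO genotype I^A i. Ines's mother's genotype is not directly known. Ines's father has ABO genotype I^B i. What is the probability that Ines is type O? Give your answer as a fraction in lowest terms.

3/8

Ines's mother's ABO genotype from i i × I^A i: 1/2 I^A i, 1/2 i i.
Crossing each possibility with the father I^B i and summing P(type O): 1/2·1/4 + 1/2·1/2 = 3/8.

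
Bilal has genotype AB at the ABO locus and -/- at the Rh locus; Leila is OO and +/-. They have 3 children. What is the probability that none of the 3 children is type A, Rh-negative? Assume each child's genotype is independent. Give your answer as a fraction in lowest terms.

ABO cross AB × OO → 1/2 A, 1/2 B.
Rh cross -/- × +/- → 1/2 Rh+, 1/2 Rh-; so P(type A, Rh-negative) = 1/2 × 1/2 = 1/4 per child.
P(not type A, Rh-negative) = 3/4 for one child; (3/4)^3 = 27/64.

27/64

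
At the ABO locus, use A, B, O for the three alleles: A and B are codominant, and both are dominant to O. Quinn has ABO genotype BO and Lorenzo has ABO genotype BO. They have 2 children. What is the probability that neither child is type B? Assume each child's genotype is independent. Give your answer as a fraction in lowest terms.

ABO cross BO × BO → 1/4 O, 3/4 B.
So P(type B) = 3/4 per child.
P(not type B) = 1/4 for one child; (1/4)^2 = 1/16.

1/16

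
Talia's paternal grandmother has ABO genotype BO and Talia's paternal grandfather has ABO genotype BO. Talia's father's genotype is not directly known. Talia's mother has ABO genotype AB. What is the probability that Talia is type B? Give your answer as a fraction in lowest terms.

Talia's father's ABO genotype from BO × BO: 1/4 BB, 1/2 BO, 1/4 OO.
Crossing each possibility with the mother AB and summing P(type B): 1/4·1/2 + 1/2·1/2 + 1/4·1/2 = 1/2.

1/2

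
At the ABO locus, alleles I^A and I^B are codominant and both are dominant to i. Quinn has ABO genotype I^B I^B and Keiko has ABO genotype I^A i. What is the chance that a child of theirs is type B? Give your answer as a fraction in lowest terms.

ABO cross I^B I^B × I^A i → offspring phenotypes: 1/2 B, 1/2 AB.
So P(type B) = 1/2.

1/2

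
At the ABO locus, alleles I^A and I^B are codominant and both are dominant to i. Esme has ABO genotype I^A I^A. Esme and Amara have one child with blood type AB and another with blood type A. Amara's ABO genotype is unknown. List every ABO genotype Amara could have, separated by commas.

For each candidate genotype of Amara, check whether crossing it with I^A I^A can produce every observed child phenotype.
  I^A I^A → possible child types {A} ✗
  I^A I^B → possible child types {A, AB} ✓
  I^A i → possible child types {A} ✗
  I^B I^B → possible child types {AB} ✗
  I^B i → possible child types {A, AB} ✓
  i i → possible child types {A} ✗

I^A I^B, I^B i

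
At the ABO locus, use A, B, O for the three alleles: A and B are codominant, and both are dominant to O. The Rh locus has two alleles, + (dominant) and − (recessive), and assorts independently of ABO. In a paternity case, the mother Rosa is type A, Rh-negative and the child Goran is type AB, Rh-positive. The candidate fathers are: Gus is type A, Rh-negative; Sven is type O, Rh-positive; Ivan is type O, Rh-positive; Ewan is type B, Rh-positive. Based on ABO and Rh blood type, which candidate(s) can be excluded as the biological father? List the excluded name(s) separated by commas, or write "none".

Gus, Sven, Ivan

A candidate is excluded only if no genotype consistent with his phenotype could produce a type AB, Rh-positive child with a type A, Rh-negative mother.
Gus (type A, Rh-): no genotype consistent with that phenotype can produce a type-AB Rh+ child with a type-A mother.
Sven (type O, Rh+): no genotype consistent with that phenotype can produce a type-AB Rh+ child with a type-A mother.
Ivan (type O, Rh+): no genotype consistent with that phenotype can produce a type-AB Rh+ child with a type-A mother.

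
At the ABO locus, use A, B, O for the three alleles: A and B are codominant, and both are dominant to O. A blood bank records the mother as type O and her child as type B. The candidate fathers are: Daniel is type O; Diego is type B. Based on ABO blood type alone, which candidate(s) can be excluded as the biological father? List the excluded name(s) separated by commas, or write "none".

A candidate is excluded only if no genotype consistent with his phenotype could produce a type B child with a type O mother.
Daniel (type O): no genotype consistent with that phenotype can produce a type-B child with a type-O mother.

Daniel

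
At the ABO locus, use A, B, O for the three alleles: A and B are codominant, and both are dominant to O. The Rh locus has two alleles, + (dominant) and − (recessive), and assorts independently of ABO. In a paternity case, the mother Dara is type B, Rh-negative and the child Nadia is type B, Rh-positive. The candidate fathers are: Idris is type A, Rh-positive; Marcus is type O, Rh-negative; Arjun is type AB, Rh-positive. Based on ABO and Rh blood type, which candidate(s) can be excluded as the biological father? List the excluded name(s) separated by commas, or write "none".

A candidate is excluded only if no genotype consistent with his phenotype could produce a type B, Rh-positive child with a type B, Rh-negative mother.
Marcus (type O, Rh-): no genotype consistent with that phenotype can produce a type-B Rh+ child with a type-B mother.

Marcus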